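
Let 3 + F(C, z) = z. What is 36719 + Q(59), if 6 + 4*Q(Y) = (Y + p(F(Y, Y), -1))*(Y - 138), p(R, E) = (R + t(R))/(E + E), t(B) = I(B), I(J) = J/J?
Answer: 288921/8 ≈ 36115.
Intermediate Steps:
I(J) = 1
F(C, z) = -3 + z
t(B) = 1
p(R, E) = (1 + R)/(2*E) (p(R, E) = (R + 1)/(E + E) = (1 + R)/((2*E)) = (1 + R)*(1/(2*E)) = (1 + R)/(2*E))
Q(Y) = -3/2 + (1 + Y/2)*(-138 + Y)/4 (Q(Y) = -3/2 + ((Y + (½)*(1 + (-3 + Y))/(-1))*(Y - 138))/4 = -3/2 + ((Y + (½)*(-1)*(-2 + Y))*(-138 + Y))/4 = -3/2 + ((Y + (1 - Y/2))*(-138 + Y))/4 = -3/2 + ((1 + Y/2)*(-138 + Y))/4 = -3/2 + (1 + Y/2)*(-138 + Y)/4)
36719 + Q(59) = 36719 + (-36 - 17*59 + (⅛)*59²) = 36719 + (-36 - 1003 + (⅛)*3481) = 36719 + (-36 - 1003 + 3481/8) = 36719 - 4831/8 = 288921/8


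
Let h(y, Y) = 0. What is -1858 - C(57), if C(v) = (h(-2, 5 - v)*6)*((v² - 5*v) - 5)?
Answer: -1858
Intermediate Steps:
C(v) = 0 (C(v) = (0*6)*((v² - 5*v) - 5) = 0*(-5 + v² - 5*v) = 0)
-1858 - C(57) = -1858 - 1*0 = -1858 + 0 = -1858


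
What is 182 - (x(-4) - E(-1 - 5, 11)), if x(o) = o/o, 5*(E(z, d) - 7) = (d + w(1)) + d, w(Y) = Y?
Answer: 963/5 ≈ 192.60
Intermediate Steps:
E(z, d) = 36/5 + 2*d/5 (E(z, d) = 7 + ((d + 1) + d)/5 = 7 + ((1 + d) + d)/5 = 7 + (1 + 2*d)/5 = 7 + (1/5 + 2*d/5) = 36/5 + 2*d/5)
x(o) = 1
182 - (x(-4) - E(-1 - 5, 11)) = 182 - (1 - (36/5 + (2/5)*11)) = 182 - (1 - (36/5 + 22/5)) = 182 - (1 - 1*58/5) = 182 - (1 - 58/5) = 182 - 1*(-53/5) = 182 + 53/5 = 963/5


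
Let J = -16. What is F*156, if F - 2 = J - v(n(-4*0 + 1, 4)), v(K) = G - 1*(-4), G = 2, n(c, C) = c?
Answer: -3120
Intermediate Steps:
v(K) = 6 (v(K) = 2 - 1*(-4) = 2 + 4 = 6)
F = -20 (F = 2 + (-16 - 1*6) = 2 + (-16 - 6) = 2 - 22 = -20)
F*156 = -20*156 = -3120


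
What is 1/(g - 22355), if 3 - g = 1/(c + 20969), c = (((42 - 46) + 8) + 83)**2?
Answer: -28538/637881377 ≈ -4.4739e-5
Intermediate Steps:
c = 7569 (c = ((-4 + 8) + 83)**2 = (4 + 83)**2 = 87**2 = 7569)
g = 85613/28538 (g = 3 - 1/(7569 + 20969) = 3 - 1/28538 = 85613/28538 ≈ 3.0000)
1/(g - 22355) = 1/(85613/28538 - 22355) = 1/(-637881377/28538) = -28538/637881377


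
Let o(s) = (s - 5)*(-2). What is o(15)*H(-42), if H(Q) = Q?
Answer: 840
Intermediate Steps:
o(s) = 10 - 2*s (o(s) = (-5 + s)*(-2) = 10 - 2*s)
o(15)*H(-42) = (10 - 2*15)*(-42) = (10 - 30)*(-42) = -20*(-42) = 840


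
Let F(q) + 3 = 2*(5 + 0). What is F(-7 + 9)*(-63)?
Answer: -441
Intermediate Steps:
F(q) = 7 (F(q) = -3 + 2*(5 + 0) = -3 + 2*5 = -3 + 10 = 7)
F(-7 + 9)*(-63) = 7*(-63) = -441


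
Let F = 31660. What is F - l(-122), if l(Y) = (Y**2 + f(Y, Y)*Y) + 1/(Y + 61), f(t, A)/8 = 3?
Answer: 1201945/61 ≈ 19704.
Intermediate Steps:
f(t, A) = 24 (f(t, A) = 8*3 = 24)
l(Y) = Y**2 + 1/(61 + Y) + 24*Y (l(Y) = (Y**2 + 24*Y) + 1/(Y + 61) = (Y**2 + 24*Y) + 1/(61 + Y) = Y**2 + 1/(61 + Y) + 24*Y)
F - l(-122) = 31660 - (1 + (-122)**3 + 85*(-122)**2 + 1464*(-122))/(61 - 122) = 31660 - (1 - 1815848 + 85*14884 - 178608)/(-61) = 31660 - (-1)*(1 - 1815848 + 1265140 - 178608)/61 = 31660 - (-1)*(-729315)/61 = 31660 - 1*729315/61 = 31660 - 729315/61 = 1201945/61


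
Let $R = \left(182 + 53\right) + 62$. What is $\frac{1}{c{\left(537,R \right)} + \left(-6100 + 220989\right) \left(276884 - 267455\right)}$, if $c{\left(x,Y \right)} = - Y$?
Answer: $\frac{1}{2026188084} \approx 4.9354 \cdot 10^{-10}$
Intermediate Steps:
$R = 297$ ($R = 235 + 62 = 297$)
$\frac{1}{c{\left(537,R \right)} + \left(-6100 + 220989\right) \left(276884 - 267455\right)} = \frac{1}{\left(-1\right) 297 + \left(-6100 + 220989\right) \left(276884 - 267455\right)} = \frac{1}{-297 + 214889 \cdot 9429} = \frac{1}{-297 + 2026188381} = \frac{1}{2026188084}$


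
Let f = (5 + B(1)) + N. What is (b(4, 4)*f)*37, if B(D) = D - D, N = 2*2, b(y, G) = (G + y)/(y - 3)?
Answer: 2664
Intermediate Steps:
b(y, G) = (G + y)/(-3 + y)
N = 4
B(D) = 0
f = 9 (f = (5 + 0) + 4 = 5 + 4 = 9)
(b(4, 4)*f)*37 = (((4 + 4)/(-3 + 4))*9)*37 = ((8/1)*9)*37 = ((1*8)*9)*37 = (8*9)*37 = 72*37 = 2664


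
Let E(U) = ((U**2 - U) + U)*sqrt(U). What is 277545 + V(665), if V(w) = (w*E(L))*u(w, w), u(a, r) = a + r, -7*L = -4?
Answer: 277545 + 577600*sqrt(7)/7 ≈ 4.9586e+5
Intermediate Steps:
L = 4/7 (L = -1/7*(-4) = 4/7 ≈ 0.57143)
E(U) = U**(5/2) (E(U) = U**2*sqrt(U) = U**(5/2))
V(w) = 64*sqrt(7)*w**2/343 (V(w) = (w*(4/7)**(5/2))*(w + w) = (w*(32*sqrt(7)/343))*(2*w) = (32*w*sqrt(7)/343)*(2*w) = 64*sqrt(7)*w**2/343)
277545 + V(665) = 277545 + (64/343)*sqrt(7)*665**2 = 277545 + (64/343)*sqrt(7)*442225 = 277545 + 577600*sqrt(7)/7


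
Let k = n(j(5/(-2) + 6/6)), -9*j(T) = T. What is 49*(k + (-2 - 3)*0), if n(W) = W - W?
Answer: 0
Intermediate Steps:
j(T) = -T/9
n(W) = 0
k = 0
49*(k + (-2 - 3)*0) = 49*(0 + (-2 - 3)*0) = 49*(0 - 5*0) = 49*(0 + 0) = 49*0 = 0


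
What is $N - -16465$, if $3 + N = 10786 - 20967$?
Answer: $6281$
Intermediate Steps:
$N = -10184$ ($N = -3 + \left(10786 - 20967\right) = -3 - 10181 = -10184$)
$N - -16465 = -10184 - -16465 = -10184 + 16465 = 6281$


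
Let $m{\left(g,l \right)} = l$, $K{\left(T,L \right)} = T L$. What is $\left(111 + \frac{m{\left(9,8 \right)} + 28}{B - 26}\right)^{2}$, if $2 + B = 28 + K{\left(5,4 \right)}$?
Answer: $\frac{318096}{25} \approx 12724.0$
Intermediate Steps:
$K{\left(T,L \right)} = L T$
$B = 46$ ($B = -2 + \left(28 + 4 \cdot 5\right) = -2 + \left(28 + 20\right) = -2 + 48 = 46$)
$\left(111 + \frac{m{\left(9,8 \right)} + 28}{B - 26}\right)^{2} = \left(111 + \frac{8 + 28}{46 - 26}\right)^{2} = \left(111 + \frac{36}{20}\right)^{2} = \left(111 + 36 \cdot \frac{1}{20}\right)^{2} = \left(111 + \frac{9}{5}\right)^{2} = \left(\frac{564}{5}\right)^{2} = \frac{318096}{25}$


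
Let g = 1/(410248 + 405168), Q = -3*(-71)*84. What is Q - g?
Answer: 14589423071/815416 ≈ 17892.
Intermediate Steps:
Q = 17892 (Q = 213*84 = 17892)
g = 1/815416 ≈ 1.2264e-6
Q - g = 17892 - 1*1/815416 = 17892 - 1/815416 = 14589423071/815416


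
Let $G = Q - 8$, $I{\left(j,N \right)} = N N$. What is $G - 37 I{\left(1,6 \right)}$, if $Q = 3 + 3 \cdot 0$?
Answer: $-1337$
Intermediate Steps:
$I{\left(j,N \right)} = N^{2}$
$Q = 3$ ($Q = 3 + 0 = 3$)
$G = -5$ ($G = 3 - 8 = -5$)
$G - 37 I{\left(1,6 \right)} = -5 - 37 \cdot 6^{2} = -5 - 1332 = -1337$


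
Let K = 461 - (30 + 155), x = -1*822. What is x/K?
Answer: -137/46 ≈ -2.9783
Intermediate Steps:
x = -822
K = 276 (K = 461 - 1*185 = 461 - 185 = 276)
x/K = -822/276 = -822*1/276 = -137/46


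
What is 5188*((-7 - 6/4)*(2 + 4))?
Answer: -264588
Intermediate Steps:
5188*((-7 - 6/4)*(2 + 4)) = 5188*((-7 - 6*1/4)*6) = 5188*((-7 - 3/2)*6) = 5188*(-17/2*6) = 5188*(-51) = -264588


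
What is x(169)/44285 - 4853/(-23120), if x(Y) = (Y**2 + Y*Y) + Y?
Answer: 3622313/2409104 ≈ 1.5036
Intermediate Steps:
x(Y) = Y + 2*Y**2 (x(Y) = (Y**2 + Y**2) + Y = 2*Y**2 + Y = Y + 2*Y**2)
x(169)/44285 - 4853/(-23120) = (169*(1 + 2*169))/44285 - 4853/(-23120) = (169*(1 + 338))*(1/44285) - 4853*(-1/23120) = (169*339)*(1/44285) + 4853/23120 = 57291*(1/44285) + 4853/23120 = 57291/44285 + 4853/23120 = 3622313/2409104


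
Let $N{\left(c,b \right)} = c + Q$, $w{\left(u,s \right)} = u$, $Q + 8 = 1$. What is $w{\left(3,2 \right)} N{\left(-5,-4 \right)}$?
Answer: $-36$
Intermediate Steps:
$Q = -7$ ($Q = -8 + 1 = -7$)
$N{\left(c,b \right)} = -7 + c$ ($N{\left(c,b \right)} = c - 7 = -7 + c$)
$w{\left(3,2 \right)} N{\left(-5,-4 \right)} = 3 \left(-7 - 5\right) = 3 \left(-12\right) = -36$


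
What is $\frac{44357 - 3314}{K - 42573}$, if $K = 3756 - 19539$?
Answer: $- \frac{13681}{19452} \approx -0.70332$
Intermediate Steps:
$K = -15783$
$\frac{44357 - 3314}{K - 42573} = \frac{44357 - 3314}{-15783 - 42573} = \frac{41043}{-58356} = 41043 \left(- \frac{1}{58356}\right) = - \frac{13681}{19452}$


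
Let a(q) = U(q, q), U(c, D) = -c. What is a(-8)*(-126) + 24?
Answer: -984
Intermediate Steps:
a(q) = -q
a(-8)*(-126) + 24 = -1*(-8)*(-126) + 24 = 8*(-126) + 24 = -1008 + 24 = -984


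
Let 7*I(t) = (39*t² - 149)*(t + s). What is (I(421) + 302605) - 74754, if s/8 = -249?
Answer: -10857549793/7 ≈ -1.5511e+9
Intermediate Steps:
s = -1992 (s = 8*(-249) = -1992)
I(t) = (-1992 + t)*(-149 + 39*t²)/7 (I(t) = ((39*t² - 149)*(t - 1992))/7 = ((-149 + 39*t²)*(-1992 + t))/7 = ((-1992 + t)*(-149 + 39*t²))/7 = (-1992 + t)*(-149 + 39*t²)/7)
(I(421) + 302605) - 74754 = ((296808/7 - 77688/7*421² - 149/7*421 + (39/7)*421³) + 302605) - 74754 = ((296808/7 - 77688/7*177241 - 62729/7 + (39/7)*74618461) + 302605) - 74754 = ((296808/7 - 13769498808/7 - 62729/7 + 2910119979/7) + 302605) - 74754 = (-10859144750/7 + 302605) - 74754 = -10857026515/7 - 74754 = -10857549793/7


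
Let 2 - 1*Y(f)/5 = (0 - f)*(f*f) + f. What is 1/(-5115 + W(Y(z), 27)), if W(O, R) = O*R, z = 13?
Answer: 1/289995 ≈ 3.4483e-6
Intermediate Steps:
Y(f) = 10 - 5*f + 5*f³ (Y(f) = 10 - 5*((0 - f)*(f*f) + f) = 10 - 5*((-f)*f² + f) = 10 - 5*(-f³ + f) = 10 - 5*(f - f³) = 10 + (-5*f + 5*f³) = 10 - 5*f + 5*f³)
1/(-5115 + W(Y(z), 27)) = 1/(-5115 + (10 - 5*13 + 5*13³)*27) = 1/(-5115 + (10 - 65 + 5*2197)*27) = 1/(-5115 + (10 - 65 + 10985)*27) = 1/(-5115 + 10930*27) = 1/(-5115 + 295110) = 1/289995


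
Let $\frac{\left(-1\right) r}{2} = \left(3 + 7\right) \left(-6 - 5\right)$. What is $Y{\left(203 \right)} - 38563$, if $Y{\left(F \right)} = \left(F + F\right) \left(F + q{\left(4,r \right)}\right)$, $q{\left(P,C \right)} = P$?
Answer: $45479$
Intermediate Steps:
$r = 220$ ($r = - 2 \left(3 + 7\right) \left(-6 - 5\right) = - 2 \cdot 10 \left(-11\right) = \left(-2\right) \left(-110\right) = 220$)
$Y{\left(F \right)} = 2 F \left(4 + F\right)$ ($Y{\left(F \right)} = \left(F + F\right) \left(F + 4\right) = 2 F \left(4 + F\right)$)
$Y{\left(203 \right)} - 38563 = 2 \cdot 203 \left(4 + 203\right) - 38563 = 2 \cdot 203 \cdot 207 - 38563 = 84042 - 38563 = 45479$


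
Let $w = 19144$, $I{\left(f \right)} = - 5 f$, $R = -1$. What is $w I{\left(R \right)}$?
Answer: $95720$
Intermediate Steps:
$w I{\left(R \right)} = 19144 \left(\left(-5\right) \left(-1\right)\right) = 19144 \cdot 5 = 95720$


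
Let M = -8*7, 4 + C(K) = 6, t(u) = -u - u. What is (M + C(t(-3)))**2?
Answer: 2916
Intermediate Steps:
t(u) = -2*u
C(K) = 2 (C(K) = -4 + 6 = 2)
M = -56
(M + C(t(-3)))**2 = (-56 + 2)**2 = (-54)**2 = 2916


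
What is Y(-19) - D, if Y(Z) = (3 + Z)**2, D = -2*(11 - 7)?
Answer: 264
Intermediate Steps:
D = -8 (D = -2*4 = -8)
Y(-19) - D = (3 - 19)**2 - 1*(-8) = (-16)**2 + 8 = 256 + 8 = 264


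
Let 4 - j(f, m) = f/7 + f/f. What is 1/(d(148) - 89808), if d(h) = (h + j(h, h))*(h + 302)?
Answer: -7/219606 ≈ -3.1875e-5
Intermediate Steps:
j(f, m) = 3 - f/7 (j(f, m) = 4 - (f/7 + f/f) = 4 - (f*(1/7) + 1) = 4 - (f/7 + 1) = 4 - (1 + f/7) = 4 + (-1 - f/7) = 3 - f/7)
d(h) = (3 + 6*h/7)*(302 + h) (d(h) = (h + (3 - h/7))*(h + 302) = (3 + 6*h/7)*(302 + h))
1/(d(148) - 89808) = 1/((906 + (6/7)*148**2 + (1833/7)*148) - 89808) = 1/((906 + (6/7)*21904 + 271284/7) - 89808) = 1/((906 + 131424/7 + 271284/7) - 89808) = 1/(409050/7 - 89808) = 1/(-219606/7) = -7/219606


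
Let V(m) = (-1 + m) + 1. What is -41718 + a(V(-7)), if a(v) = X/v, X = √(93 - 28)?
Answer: -41718 - √65/7 ≈ -41719.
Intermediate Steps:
V(m) = m
X = √65 ≈ 8.0623
a(v) = √65/v
-41718 + a(V(-7)) = -41718 + √65/(-7) = -41718 + √65*(-⅐) = -41718 - √65/7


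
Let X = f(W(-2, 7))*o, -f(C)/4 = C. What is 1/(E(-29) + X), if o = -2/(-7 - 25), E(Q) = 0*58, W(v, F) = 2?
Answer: -2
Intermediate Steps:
E(Q) = 0
f(C) = -4*C
o = 1/16 (o = -2/(-32) = -2*(-1/32) = 1/16 ≈ 0.062500)
X = -½ (X = -4*2*(1/16) = -8*1/16 = -½ ≈ -0.50000)
1/(E(-29) + X) = 1/(0 - ½) = 1/(-½) = -2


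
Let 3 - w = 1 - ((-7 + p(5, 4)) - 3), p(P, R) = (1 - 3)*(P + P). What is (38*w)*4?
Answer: -4256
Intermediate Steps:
p(P, R) = -4*P
w = -28 (w = 3 - (1 - ((-7 - 4*5) - 3)) = 3 - (1 - ((-7 - 20) - 3)) = 3 - (1 - (-27 - 3)) = 3 - (1 - 1*(-30)) = 3 - (1 + 30) = 3 - 1*31 = 3 - 31 = -28)
(38*w)*4 = (38*(-28))*4 = -1064*4 = -4256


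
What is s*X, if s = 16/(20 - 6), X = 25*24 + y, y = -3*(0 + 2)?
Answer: 4752/7 ≈ 678.86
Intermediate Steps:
y = -6 (y = -3*2 = -6)
X = 594 (X = 25*24 - 6 = 600 - 6 = 594)
s = 8/7 (s = 16/14 = (1/14)*16 = 8/7 ≈ 1.1429)
s*X = (8/7)*594 = 4752/7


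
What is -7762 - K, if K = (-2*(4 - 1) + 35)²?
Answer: -8603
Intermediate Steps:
K = 841 (K = (-2*3 + 35)² = (-6 + 35)² = 29² = 841)
-7762 - K = -7762 - 1*841 = -7762 - 841 = -8603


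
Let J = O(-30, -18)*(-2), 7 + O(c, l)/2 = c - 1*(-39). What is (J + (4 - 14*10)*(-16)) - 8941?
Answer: -6773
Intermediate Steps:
O(c, l) = 64 + 2*c (O(c, l) = -14 + 2*(c - 1*(-39)) = -14 + 2*(c + 39) = -14 + 2*(39 + c) = -14 + (78 + 2*c) = 64 + 2*c)
J = -8 (J = (64 + 2*(-30))*(-2) = (64 - 60)*(-2) = 4*(-2) = -8)
(J + (4 - 14*10)*(-16)) - 8941 = (-8 + (4 - 14*10)*(-16)) - 8941 = (-8 + (4 - 140)*(-16)) - 8941 = (-8 - 136*(-16)) - 8941 = (-8 + 2176) - 8941 = 2168 - 8941 = -6773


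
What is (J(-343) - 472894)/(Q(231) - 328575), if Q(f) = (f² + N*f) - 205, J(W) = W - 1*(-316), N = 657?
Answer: 472921/123652 ≈ 3.8246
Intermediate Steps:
J(W) = 316 + W (J(W) = W + 316 = 316 + W)
Q(f) = -205 + f² + 657*f (Q(f) = (f² + 657*f) - 205 = -205 + f² + 657*f)
(J(-343) - 472894)/(Q(231) - 328575) = ((316 - 343) - 472894)/((-205 + 231² + 657*231) - 328575) = (-27 - 472894)/((-205 + 53361 + 151767) - 328575) = -472921/(204923 - 328575) = -472921/(-123652) = -472921*(-1/123652) = 472921/123652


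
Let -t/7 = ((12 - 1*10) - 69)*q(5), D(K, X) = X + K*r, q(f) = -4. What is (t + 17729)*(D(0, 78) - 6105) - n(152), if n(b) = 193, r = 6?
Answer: -95546224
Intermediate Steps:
D(K, X) = X + 6*K (D(K, X) = X + K*6 = X + 6*K)
t = -1876 (t = -7*((12 - 1*10) - 69)*(-4) = -7*((12 - 10) - 69)*(-4) = -7*(2 - 69)*(-4) = -(-469)*(-4) = -7*268 = -1876)
(t + 17729)*(D(0, 78) - 6105) - n(152) = (-1876 + 17729)*((78 + 6*0) - 6105) - 1*193 = 15853*((78 + 0) - 6105) - 193 = 15853*(78 - 6105) - 193 = 15853*(-6027) - 193 = -95546031 - 193 = -95546224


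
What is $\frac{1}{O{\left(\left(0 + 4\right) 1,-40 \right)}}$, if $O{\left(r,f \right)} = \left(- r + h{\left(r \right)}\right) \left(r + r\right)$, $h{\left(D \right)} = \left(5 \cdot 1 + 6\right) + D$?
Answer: $\frac{1}{88} \approx 0.011364$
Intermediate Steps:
$h{\left(D \right)} = 11 + D$ ($h{\left(D \right)} = \left(5 + 6\right) + D = 11 + D$)
$O{\left(r,f \right)} = 22 r$ ($O{\left(r,f \right)} = \left(- r + \left(11 + r\right)\right) \left(r + r\right) = 11 \cdot 2 r = 22 r$)
$\frac{1}{O{\left(\left(0 + 4\right) 1,-40 \right)}} = \frac{1}{22 \left(0 + 4\right) 1} = \frac{1}{22 \cdot 4 \cdot 1} = \frac{1}{22 \cdot 4} = \frac{1}{88}$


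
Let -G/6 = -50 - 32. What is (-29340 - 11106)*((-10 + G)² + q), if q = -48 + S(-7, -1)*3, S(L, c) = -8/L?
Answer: -9394773768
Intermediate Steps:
G = 492 (G = -6*(-50 - 32) = -6*(-82) = 492)
q = -312/7 (q = -48 - 8/(-7)*3 = -48 - 8*(-⅐)*3 = -48 + (8/7)*3 = -48 + 24/7 = -312/7 ≈ -44.571)
(-29340 - 11106)*((-10 + G)² + q) = (-29340 - 11106)*((-10 + 492)² - 312/7) = -40446*(482² - 312/7) = -40446*(232324 - 312/7) = -40446*1625956/7 = -9394773768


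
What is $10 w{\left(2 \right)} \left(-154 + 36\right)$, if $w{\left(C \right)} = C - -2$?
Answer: $-4720$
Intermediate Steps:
$w{\left(C \right)} = 2 + C$ ($w{\left(C \right)} = C + 2 = 2 + C$)
$10 w{\left(2 \right)} \left(-154 + 36\right) = 10 \left(2 + 2\right) \left(-154 + 36\right) = 10 \cdot 4 \left(-118\right) = 40 \left(-118\right) = -4720$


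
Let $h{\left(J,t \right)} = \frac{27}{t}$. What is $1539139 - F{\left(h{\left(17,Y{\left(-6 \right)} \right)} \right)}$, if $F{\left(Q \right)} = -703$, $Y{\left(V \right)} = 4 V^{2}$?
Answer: $1539842$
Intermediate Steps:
$1539139 - F{\left(h{\left(17,Y{\left(-6 \right)} \right)} \right)} = 1539139 - -703 = 1539139 + 703 = 1539842$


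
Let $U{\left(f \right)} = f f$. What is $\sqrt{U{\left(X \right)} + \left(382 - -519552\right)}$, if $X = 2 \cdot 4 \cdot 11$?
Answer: $\sqrt{527678} \approx 726.41$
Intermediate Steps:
$X = 88$ ($X = 8 \cdot 11 = 88$)
$U{\left(f \right)} = f^{2}$
$\sqrt{U{\left(X \right)} + \left(382 - -519552\right)} = \sqrt{88^{2} + \left(382 - -519552\right)} = \sqrt{7744 + \left(382 + 519552\right)} = \sqrt{7744 + 519934} = \sqrt{527678}$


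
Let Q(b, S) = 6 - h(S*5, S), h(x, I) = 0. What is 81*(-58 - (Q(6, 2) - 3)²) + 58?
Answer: -5369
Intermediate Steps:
Q(b, S) = 6 (Q(b, S) = 6 - 1*0 = 6 + 0 = 6)
81*(-58 - (Q(6, 2) - 3)²) + 58 = 81*(-58 - (6 - 3)²) + 58 = 81*(-58 - 1*3²) + 58 = 81*(-58 - 1*9) + 58 = 81*(-58 - 9) + 58 = 81*(-67) + 58 = -5427 + 58 = -5369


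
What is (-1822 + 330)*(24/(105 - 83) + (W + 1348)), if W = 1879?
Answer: -52979428/11 ≈ -4.8163e+6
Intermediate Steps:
(-1822 + 330)*(24/(105 - 83) + (W + 1348)) = (-1822 + 330)*(24/(105 - 83) + (1879 + 1348)) = -1492*(24/22 + 3227) = -1492*(24*(1/22) + 3227) = -1492*(12/11 + 3227) = -1492*35509/11 = -52979428/11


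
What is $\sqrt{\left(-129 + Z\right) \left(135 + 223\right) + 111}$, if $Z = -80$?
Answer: $i \sqrt{74711} \approx 273.33 i$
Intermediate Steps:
$\sqrt{\left(-129 + Z\right) \left(135 + 223\right) + 111} = \sqrt{\left(-129 - 80\right) \left(135 + 223\right) + 111} = \sqrt{\left(-209\right) 358 + 111} = \sqrt{-74822 + 111} = \sqrt{-74711} = i \sqrt{74711}$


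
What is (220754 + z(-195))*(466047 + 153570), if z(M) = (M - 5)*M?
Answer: 160947994218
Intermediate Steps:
z(M) = M*(-5 + M) (z(M) = (-5 + M)*M = M*(-5 + M))
(220754 + z(-195))*(466047 + 153570) = (220754 - 195*(-5 - 195))*(466047 + 153570) = (220754 - 195*(-200))*619617 = (220754 + 39000)*619617 = 259754*619617 = 160947994218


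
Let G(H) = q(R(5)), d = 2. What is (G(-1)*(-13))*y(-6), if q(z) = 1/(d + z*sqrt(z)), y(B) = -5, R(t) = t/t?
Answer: 65/3 ≈ 21.667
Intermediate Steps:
R(t) = 1
q(z) = 1/(2 + z**(3/2)) (q(z) = 1/(2 + z*sqrt(z)) = 1/(2 + z**(3/2)))
G(H) = 1/3 (G(H) = 1/(2 + 1**(3/2)) = 1/(2 + 1) = 1/3)
(G(-1)*(-13))*y(-6) = ((1/3)*(-13))*(-5) = -13/3*(-5) = 65/3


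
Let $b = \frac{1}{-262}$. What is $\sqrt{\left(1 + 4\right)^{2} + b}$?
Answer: $\frac{\sqrt{1715838}}{262} \approx 4.9996$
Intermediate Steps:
$b = - \frac{1}{262} \approx -0.0038168$
$\sqrt{\left(1 + 4\right)^{2} + b} = \sqrt{\left(1 + 4\right)^{2} - \frac{1}{262}} = \sqrt{5^{2} - \frac{1}{262}} = \sqrt{25 - \frac{1}{262}} = \sqrt{\frac{6549}{262}} = \frac{\sqrt{1715838}}{262}$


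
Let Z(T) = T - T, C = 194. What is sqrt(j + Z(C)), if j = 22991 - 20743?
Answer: 2*sqrt(562) ≈ 47.413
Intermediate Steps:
Z(T) = 0
j = 2248
sqrt(j + Z(C)) = sqrt(2248 + 0) = sqrt(2248) = 2*sqrt(562)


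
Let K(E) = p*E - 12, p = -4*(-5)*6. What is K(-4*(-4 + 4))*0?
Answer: 0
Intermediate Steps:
p = 120 (p = 20*6 = 120)
K(E) = -12 + 120*E (K(E) = 120*E - 12 = -12 + 120*E)
K(-4*(-4 + 4))*0 = (-12 + 120*(-4*(-4 + 4)))*0 = (-12 + 120*(-4*0))*0 = (-12 + 120*0)*0 = (-12 + 0)*0 = -12*0 = 0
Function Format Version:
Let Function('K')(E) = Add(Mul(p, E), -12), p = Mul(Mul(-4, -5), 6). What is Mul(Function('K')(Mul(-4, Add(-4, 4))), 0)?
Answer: 0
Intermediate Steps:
p = 120 (p = Mul(20, 6) = 120)
Function('K')(E) = Add(-12, Mul(120, E)) (Function('K')(E) = Add(Mul(120, E), -12) = Add(-12, Mul(120, E)))
Mul(Function('K')(Mul(-4, Add(-4, 4))), 0) = Mul(Add(-12, Mul(120, Mul(-4, Add(-4, 4)))), 0) = Mul(Add(-12, Mul(120, Mul(-4, 0))), 0) = Mul(Add(-12, Mul(120, 0)), 0) = Mul(Add(-12, 0), 0) = Mul(-12, 0) = 0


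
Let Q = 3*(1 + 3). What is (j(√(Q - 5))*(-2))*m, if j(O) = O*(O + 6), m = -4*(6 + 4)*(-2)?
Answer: -1120 - 960*√7 ≈ -3659.9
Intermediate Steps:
Q = 12 (Q = 3*4 = 12)
m = 80 (m = -4*10*(-2) = -40*(-2) = 80)
j(O) = O*(6 + O)
(j(√(Q - 5))*(-2))*m = ((√(12 - 5)*(6 + √(12 - 5)))*(-2))*80 = ((√7*(6 + √7))*(-2))*80 = -2*√7*(6 + √7)*80 = -160*√7*(6 + √7)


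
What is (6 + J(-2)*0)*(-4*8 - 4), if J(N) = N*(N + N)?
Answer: -216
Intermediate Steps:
J(N) = 2*N² (J(N) = N*(2*N) = 2*N²)
(6 + J(-2)*0)*(-4*8 - 4) = (6 + (2*(-2)²)*0)*(-4*8 - 4) = (6 + (2*4)*0)*(-32 - 4) = (6 + 8*0)*(-36) = (6 + 0)*(-36) = 6*(-36) = -216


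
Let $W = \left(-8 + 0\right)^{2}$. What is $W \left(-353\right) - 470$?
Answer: $-23062$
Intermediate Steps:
$W = 64$ ($W = \left(-8\right)^{2} = 64$)
$W \left(-353\right) - 470 = 64 \left(-353\right) - 470 = -22592 - 470 = -23062$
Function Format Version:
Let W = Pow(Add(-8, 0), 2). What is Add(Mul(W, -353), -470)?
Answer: -23062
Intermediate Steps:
W = 64 (W = Pow(-8, 2) = 64)
Add(Mul(W, -353), -470) = Add(Mul(64, -353), -470) = Add(-22592, -470) = -23062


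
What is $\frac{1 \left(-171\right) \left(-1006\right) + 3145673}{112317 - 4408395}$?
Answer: $- \frac{3317699}{4296078} \approx -0.77226$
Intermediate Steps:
$\frac{1 \left(-171\right) \left(-1006\right) + 3145673}{112317 - 4408395} = \frac{\left(-171\right) \left(-1006\right) + 3145673}{-4296078} = \left(172026 + 3145673\right) \left(- \frac{1}{4296078}\right) = 3317699 \left(- \frac{1}{4296078}\right) = - \frac{3317699}{4296078}$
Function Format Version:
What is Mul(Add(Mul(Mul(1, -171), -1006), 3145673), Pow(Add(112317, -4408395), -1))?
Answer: Rational(-3317699, 4296078) ≈ -0.77226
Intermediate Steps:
Mul(Add(Mul(Mul(1, -171), -1006), 3145673), Pow(Add(112317, -4408395), -1)) = Mul(Add(Mul(-171, -1006), 3145673), Pow(-4296078, -1)) = Mul(Add(172026, 3145673), Rational(-1, 4296078)) = Mul(3317699, Rational(-1, 4296078)) = Rational(-3317699, 4296078)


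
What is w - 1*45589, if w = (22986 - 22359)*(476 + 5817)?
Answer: 3900122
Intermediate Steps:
w = 3945711 (w = 627*6293 = 3945711)
w - 1*45589 = 3945711 - 1*45589 = 3945711 - 45589 = 3900122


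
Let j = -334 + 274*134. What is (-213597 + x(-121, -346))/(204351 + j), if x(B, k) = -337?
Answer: -213934/240733 ≈ -0.88868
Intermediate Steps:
j = 36382 (j = -334 + 36716 = 36382)
(-213597 + x(-121, -346))/(204351 + j) = (-213597 - 337)/(204351 + 36382) = -213934/240733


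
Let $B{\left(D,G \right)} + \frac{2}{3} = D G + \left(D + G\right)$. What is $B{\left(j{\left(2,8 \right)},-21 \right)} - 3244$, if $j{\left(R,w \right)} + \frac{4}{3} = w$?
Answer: $-3399$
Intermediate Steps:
$j{\left(R,w \right)} = - \frac{4}{3} + w$
$B{\left(D,G \right)} = - \frac{2}{3} + D + G + D G$ ($B{\left(D,G \right)} = - \frac{2}{3} + \left(D G + \left(D + G\right)\right) = - \frac{2}{3} + \left(D + G + D G\right) = - \frac{2}{3} + D + G + D G$)
$B{\left(j{\left(2,8 \right)},-21 \right)} - 3244 = \left(- \frac{2}{3} + \left(- \frac{4}{3} + 8\right) - 21 + \left(- \frac{4}{3} + 8\right) \left(-21\right)\right) - 3244 = \left(- \frac{2}{3} + \frac{20}{3} - 21 + \frac{20}{3} \left(-21\right)\right) - 3244 = \left(- \frac{2}{3} + \frac{20}{3} - 21 - 140\right) - 3244 = -155 - 3244 = -3399$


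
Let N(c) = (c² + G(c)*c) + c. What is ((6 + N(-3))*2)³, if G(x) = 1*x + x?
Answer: 216000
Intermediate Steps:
G(x) = 2*x (G(x) = x + x = 2*x)
N(c) = c + 3*c² (N(c) = (c² + (2*c)*c) + c = (c² + 2*c²) + c = 3*c² + c = c + 3*c²)
((6 + N(-3))*2)³ = ((6 - 3*(1 + 3*(-3)))*2)³ = ((6 - 3*(1 - 9))*2)³ = ((6 - 3*(-8))*2)³ = ((6 + 24)*2)³ = (30*2)³ = 60³ = 216000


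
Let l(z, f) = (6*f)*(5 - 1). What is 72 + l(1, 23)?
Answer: 624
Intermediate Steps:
l(z, f) = 24*f (l(z, f) = (6*f)*4 = 24*f)
72 + l(1, 23) = 72 + 24*23 = 72 + 552 = 624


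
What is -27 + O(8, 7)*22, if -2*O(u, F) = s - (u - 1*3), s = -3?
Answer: 61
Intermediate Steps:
O(u, F) = u/2 (O(u, F) = -(-3 - (u - 1*3))/2 = -(-3 - (u - 3))/2 = -(-3 - (-3 + u))/2 = -(-3 + (3 - u))/2 = -(-1)*u/2 = u/2)
-27 + O(8, 7)*22 = -27 + ((½)*8)*22 = -27 + 4*22 = -27 + 88 = 61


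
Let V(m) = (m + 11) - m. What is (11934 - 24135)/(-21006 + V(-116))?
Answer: 12201/20995 ≈ 0.58114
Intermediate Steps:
V(m) = 11 (V(m) = (11 + m) - m = 11)
(11934 - 24135)/(-21006 + V(-116)) = (11934 - 24135)/(-21006 + 11) = -12201/(-20995) = -12201*(-1/20995) = 12201/20995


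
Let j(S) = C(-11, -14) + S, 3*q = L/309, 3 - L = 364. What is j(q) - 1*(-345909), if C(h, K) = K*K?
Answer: 320838974/927 ≈ 3.4610e+5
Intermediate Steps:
C(h, K) = K²
L = -361 (L = 3 - 1*364 = 3 - 364 = -361)
q = -361/927 (q = (-361/309)/3 = (-361*1/309)/3 = (⅓)*(-361/309) = -361/927 ≈ -0.38943)
j(S) = 196 + S (j(S) = (-14)² + S = 196 + S)
j(q) - 1*(-345909) = (196 - 361/927) - 1*(-345909) = 181331/927 + 345909 = 320838974/927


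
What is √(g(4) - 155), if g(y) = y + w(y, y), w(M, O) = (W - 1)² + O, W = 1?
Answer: 7*I*√3 ≈ 12.124*I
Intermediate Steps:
w(M, O) = O (w(M, O) = (1 - 1)² + O = 0² + O = 0 + O = O)
g(y) = 2*y (g(y) = y + y = 2*y)
√(g(4) - 155) = √(2*4 - 155) = √(8 - 155) = √(-147) = 7*I*√3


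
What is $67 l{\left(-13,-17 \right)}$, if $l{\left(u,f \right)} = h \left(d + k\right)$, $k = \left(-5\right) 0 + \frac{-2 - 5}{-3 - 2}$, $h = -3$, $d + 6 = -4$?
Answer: $\frac{8643}{5} \approx 1728.6$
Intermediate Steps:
$d = -10$ ($d = -6 - 4 = -10$)
$k = \frac{7}{5}$ ($k = 0 - \frac{7}{-5} = 0 - - \frac{7}{5} = 0 + \frac{7}{5} = \frac{7}{5} \approx 1.4$)
$l{\left(u,f \right)} = \frac{129}{5}$ ($l{\left(u,f \right)} = - 3 \left(-10 + \frac{7}{5}\right) = \left(-3\right) \left(- \frac{43}{5}\right) = \frac{129}{5}$)
$67 l{\left(-13,-17 \right)} = 67 \cdot \frac{129}{5} = \frac{8643}{5}$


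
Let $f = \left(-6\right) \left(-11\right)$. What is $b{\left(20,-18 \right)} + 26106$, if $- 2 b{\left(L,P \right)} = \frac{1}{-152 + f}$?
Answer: $\frac{4490233}{172} \approx 26106.0$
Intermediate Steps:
$f = 66$
$b{\left(L,P \right)} = \frac{1}{172}$ ($b{\left(L,P \right)} = - \frac{1}{2 \left(-152 + 66\right)} = - \frac{1}{2 \left(-86\right)} = \left(- \frac{1}{2}\right) \left(- \frac{1}{86}\right) = \frac{1}{172}$)
$b{\left(20,-18 \right)} + 26106 = \frac{1}{172} + 26106 = \frac{4490233}{172}$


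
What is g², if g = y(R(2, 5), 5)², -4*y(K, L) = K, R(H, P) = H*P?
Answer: 625/16 ≈ 39.063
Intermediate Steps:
y(K, L) = -K/4
g = 25/4 (g = (-5/2)² = 25/4 ≈ 6.2500)
g² = (25/4)² = 625/16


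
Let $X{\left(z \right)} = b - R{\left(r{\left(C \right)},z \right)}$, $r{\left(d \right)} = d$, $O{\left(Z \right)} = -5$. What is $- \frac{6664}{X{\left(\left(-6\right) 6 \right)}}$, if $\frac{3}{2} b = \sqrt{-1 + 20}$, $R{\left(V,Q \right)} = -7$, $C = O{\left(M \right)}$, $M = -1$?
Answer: $- \frac{419832}{365} + \frac{39984 \sqrt{19}}{365} \approx -672.73$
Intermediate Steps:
$C = -5$
$b = \frac{2 \sqrt{19}}{3}$ ($b = \frac{2 \sqrt{-1 + 20}}{3} = \frac{2 \sqrt{19}}{3} \approx 2.9059$)
$X{\left(z \right)} = 7 + \frac{2 \sqrt{19}}{3}$ ($X{\left(z \right)} = \frac{2 \sqrt{19}}{3} - -7 = \frac{2 \sqrt{19}}{3} + 7 = 7 + \frac{2 \sqrt{19}}{3}$)
$- \frac{6664}{X{\left(\left(-6\right) 6 \right)}} = - \frac{6664}{7 + \frac{2 \sqrt{19}}{3}}$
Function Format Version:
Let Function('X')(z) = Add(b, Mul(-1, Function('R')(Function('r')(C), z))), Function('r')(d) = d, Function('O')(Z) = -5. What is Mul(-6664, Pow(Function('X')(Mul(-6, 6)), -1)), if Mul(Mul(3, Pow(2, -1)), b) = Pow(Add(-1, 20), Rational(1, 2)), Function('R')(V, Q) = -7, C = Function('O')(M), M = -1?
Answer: Add(Rational(-419832, 365), Mul(Rational(39984, 365), Pow(19, Rational(1, 2)))) ≈ -672.73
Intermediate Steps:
C = -5
b = Mul(Rational(2, 3), Pow(19, Rational(1, 2))) (b = Mul(Rational(2, 3), Pow(Add(-1, 20), Rational(1, 2))) = Mul(Rational(2, 3), Pow(19, Rational(1, 2))) ≈ 2.9059)
Function('X')(z) = Add(7, Mul(Rational(2, 3), Pow(19, Rational(1, 2)))) (Function('X')(z) = Add(Mul(Rational(2, 3), Pow(19, Rational(1, 2))), Mul(-1, -7)) = Add(Mul(Rational(2, 3), Pow(19, Rational(1, 2))), 7) = Add(7, Mul(Rational(2, 3), Pow(19, Rational(1, 2)))))
Mul(-6664, Pow(Function('X')(Mul(-6, 6)), -1)) = Mul(-6664, Pow(Add(7, Mul(Rational(2, 3), Pow(19, Rational(1, 2)))), -1))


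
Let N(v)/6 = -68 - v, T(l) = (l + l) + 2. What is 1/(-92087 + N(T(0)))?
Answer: -1/92507 ≈ -1.0810e-5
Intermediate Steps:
T(l) = 2 + 2*l (T(l) = 2*l + 2 = 2 + 2*l)
N(v) = -408 - 6*v (N(v) = 6*(-68 - v) = -408 - 6*v)
1/(-92087 + N(T(0))) = 1/(-92087 + (-408 - 6*(2 + 2*0))) = 1/(-92087 + (-408 - 6*(2 + 0))) = 1/(-92087 + (-408 - 6*2)) = 1/(-92087 + (-408 - 12)) = 1/(-92087 - 420) = 1/(-92507) = -1/92507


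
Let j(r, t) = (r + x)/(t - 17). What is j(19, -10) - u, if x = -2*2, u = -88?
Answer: 787/9 ≈ 87.444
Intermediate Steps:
x = -4
j(r, t) = (-4 + r)/(-17 + t) (j(r, t) = (r - 4)/(t - 17) = (-4 + r)/(-17 + t))
j(19, -10) - u = (-4 + 19)/(-17 - 10) - 1*(-88) = 15/(-27) + 88 = -1/27*15 + 88 = -5/9 + 88 = 787/9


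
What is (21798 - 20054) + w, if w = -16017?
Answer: -14273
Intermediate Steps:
(21798 - 20054) + w = (21798 - 20054) - 16017 = 1744 - 16017 = -14273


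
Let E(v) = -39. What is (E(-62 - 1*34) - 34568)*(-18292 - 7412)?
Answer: 889538328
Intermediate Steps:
(E(-62 - 1*34) - 34568)*(-18292 - 7412) = (-39 - 34568)*(-18292 - 7412) = -34607*(-25704) = 889538328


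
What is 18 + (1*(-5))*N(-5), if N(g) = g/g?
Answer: 13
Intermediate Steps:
N(g) = 1
18 + (1*(-5))*N(-5) = 18 + (1*(-5))*1 = 18 - 5*1 = 18 - 5 = 13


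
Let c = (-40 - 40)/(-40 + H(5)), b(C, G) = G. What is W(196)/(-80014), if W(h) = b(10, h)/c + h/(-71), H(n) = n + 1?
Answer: -57183/56809940 ≈ -0.0010066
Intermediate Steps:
H(n) = 1 + n
c = 40/17 (c = (-40 - 40)/(-40 + (1 + 5)) = -80/(-40 + 6) = -80/(-34) = -80*(-1/34) = 40/17 ≈ 2.3529)
W(h) = 1167*h/2840 (W(h) = h/(40/17) + h/(-71) = h*(17/40) + h*(-1/71) = 17*h/40 - h/71 = 1167*h/2840)
W(196)/(-80014) = ((1167/2840)*196)/(-80014) = (57183/710)*(-1/80014) = -57183/56809940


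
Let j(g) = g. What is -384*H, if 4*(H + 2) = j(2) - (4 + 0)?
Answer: 960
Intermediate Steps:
H = -5/2 (H = -2 + (2 - (4 + 0))/4 = -2 + (2 - 1*4)/4 = -2 + (2 - 4)/4 = -2 + (¼)*(-2) = -2 - ½ = -5/2 ≈ -2.5000)
-384*H = -384*(-5/2) = 960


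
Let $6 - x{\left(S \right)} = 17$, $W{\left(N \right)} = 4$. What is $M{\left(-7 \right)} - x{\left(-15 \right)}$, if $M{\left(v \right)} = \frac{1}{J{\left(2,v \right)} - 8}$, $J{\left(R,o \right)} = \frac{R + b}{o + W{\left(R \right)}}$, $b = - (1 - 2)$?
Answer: $\frac{98}{9} \approx 10.889$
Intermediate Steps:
$b = 1$ ($b = - (1 - 2) = \left(-1\right) \left(-1\right) = 1$)
$x{\left(S \right)} = -11$ ($x{\left(S \right)} = 6 - 17 = -11$)
$J{\left(R,o \right)} = \frac{1 + R}{4 + o}$ ($J{\left(R,o \right)} = \frac{R + 1}{o + 4} = \frac{1 + R}{4 + o}$)
$M{\left(v \right)} = \frac{1}{-8 + \frac{3}{4 + v}}$ ($M{\left(v \right)} = \frac{1}{\frac{1 + 2}{4 + v} - 8} = \frac{1}{\frac{1}{4 + v} 3 - 8} = \frac{1}{\frac{3}{4 + v} - 8} = \frac{1}{-8 + \frac{3}{4 + v}}$)
$M{\left(-7 \right)} - x{\left(-15 \right)} = \frac{-4 - -7}{29 + 8 \left(-7\right)} - -11 = \frac{-4 + 7}{29 - 56} + 11 = \frac{1}{-27} \cdot 3 + 11 = \left(- \frac{1}{27}\right) 3 + 11 = - \frac{1}{9} + 11 = \frac{98}{9}$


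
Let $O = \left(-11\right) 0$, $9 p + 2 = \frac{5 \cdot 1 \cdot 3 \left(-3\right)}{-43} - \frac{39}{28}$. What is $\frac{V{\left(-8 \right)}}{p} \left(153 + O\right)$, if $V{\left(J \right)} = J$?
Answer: $\frac{13263264}{2825} \approx 4695.0$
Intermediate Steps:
$p = - \frac{2825}{10836}$ ($p = - \frac{2}{9} + \frac{\frac{5 \cdot 1 \cdot 3 \left(-3\right)}{-43} - \frac{39}{28}}{9} = - \frac{2}{9} + \frac{5 \cdot 3 \left(-3\right) \left(- \frac{1}{43}\right) - \frac{39}{28}}{9} = - \frac{2}{9} + \frac{15 \left(-3\right) \left(- \frac{1}{43}\right) - \frac{39}{28}}{9} = - \frac{2}{9} + \frac{\left(-45\right) \left(- \frac{1}{43}\right) - \frac{39}{28}}{9} = - \frac{2}{9} + \frac{\frac{45}{43} - \frac{39}{28}}{9} = - \frac{2}{9} + \frac{1}{9} \left(- \frac{417}{1204}\right) = - \frac{2}{9} - \frac{139}{3612} = - \frac{2825}{10836} \approx -0.2607$)
$O = 0$
$\frac{V{\left(-8 \right)}}{p} \left(153 + O\right) = - \frac{8}{- \frac{2825}{10836}} \left(153 + 0\right) = \left(-8\right) \left(- \frac{10836}{2825}\right) 153 = \frac{86688}{2825} \cdot 153 = \frac{13263264}{2825}$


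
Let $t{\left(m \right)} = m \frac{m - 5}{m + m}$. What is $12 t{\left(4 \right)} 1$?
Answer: $-6$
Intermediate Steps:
$t{\left(m \right)} = - \frac{5}{2} + \frac{m}{2}$ ($t{\left(m \right)} = m \frac{-5 + m}{2 m} = - \frac{5}{2} + \frac{m}{2}$)
$12 t{\left(4 \right)} 1 = 12 \left(- \frac{5}{2} + \frac{1}{2} \cdot 4\right) 1 = 12 \left(- \frac{5}{2} + 2\right) 1 = 12 \left(- \frac{1}{2}\right) 1 = \left(-6\right) 1 = -6$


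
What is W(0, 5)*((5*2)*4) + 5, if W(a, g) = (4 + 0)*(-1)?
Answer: -155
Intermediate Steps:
W(a, g) = -4 (W(a, g) = 4*(-1) = -4)
W(0, 5)*((5*2)*4) + 5 = -4*5*2*4 + 5 = -40*4 + 5 = -4*40 + 5 = -160 + 5 = -155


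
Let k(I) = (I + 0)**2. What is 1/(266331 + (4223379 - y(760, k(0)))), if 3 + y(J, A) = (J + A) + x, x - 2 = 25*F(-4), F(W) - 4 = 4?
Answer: 1/4488751 ≈ 2.2278e-7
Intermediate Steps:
F(W) = 8 (F(W) = 4 + 4 = 8)
k(I) = I**2
x = 202 (x = 2 + 25*8 = 2 + 200 = 202)
y(J, A) = 199 + A + J (y(J, A) = -3 + ((J + A) + 202) = -3 + ((A + J) + 202) = -3 + (202 + A + J) = 199 + A + J)
1/(266331 + (4223379 - y(760, k(0)))) = 1/(266331 + (4223379 - (199 + 0**2 + 760))) = 1/(266331 + (4223379 - (199 + 0 + 760))) = 1/(266331 + (4223379 - 1*959)) = 1/(266331 + (4223379 - 959)) = 1/(266331 + 4222420) = 1/4488751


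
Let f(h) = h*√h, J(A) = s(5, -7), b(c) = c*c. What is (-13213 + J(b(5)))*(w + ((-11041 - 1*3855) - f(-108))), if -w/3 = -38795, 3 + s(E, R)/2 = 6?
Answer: -1340365223 - 8558136*I*√3 ≈ -1.3404e+9 - 1.4823e+7*I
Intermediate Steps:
b(c) = c²
s(E, R) = 6 (s(E, R) = -6 + 2*6 = -6 + 12 = 6)
J(A) = 6
w = 116385 (w = -3*(-38795) = 116385)
f(h) = h^(3/2)
(-13213 + J(b(5)))*(w + ((-11041 - 1*3855) - f(-108))) = (-13213 + 6)*(116385 + ((-11041 - 1*3855) - (-108)^(3/2))) = -13207*(116385 + ((-11041 - 3855) - (-648)*I*√3)) = -13207*(116385 + (-14896 + 648*I*√3)) = -13207*(101489 + 648*I*√3) = -1340365223 - 8558136*I*√3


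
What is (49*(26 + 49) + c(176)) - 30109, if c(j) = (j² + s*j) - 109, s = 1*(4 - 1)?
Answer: 4961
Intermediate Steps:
s = 3 (s = 1*3 = 3)
c(j) = -109 + j² + 3*j (c(j) = (j² + 3*j) - 109 = -109 + j² + 3*j)
(49*(26 + 49) + c(176)) - 30109 = (49*(26 + 49) + (-109 + 176² + 3*176)) - 30109 = (49*75 + (-109 + 30976 + 528)) - 30109 = (3675 + 31395) - 30109 = 35070 - 30109 = 4961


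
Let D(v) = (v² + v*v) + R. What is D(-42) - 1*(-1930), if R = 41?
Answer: 5499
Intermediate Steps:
D(v) = 41 + 2*v² (D(v) = (v² + v*v) + 41 = (v² + v²) + 41 = 2*v² + 41 = 41 + 2*v²)
D(-42) - 1*(-1930) = (41 + 2*(-42)²) - 1*(-1930) = (41 + 2*1764) + 1930 = (41 + 3528) + 1930 = 3569 + 1930 = 5499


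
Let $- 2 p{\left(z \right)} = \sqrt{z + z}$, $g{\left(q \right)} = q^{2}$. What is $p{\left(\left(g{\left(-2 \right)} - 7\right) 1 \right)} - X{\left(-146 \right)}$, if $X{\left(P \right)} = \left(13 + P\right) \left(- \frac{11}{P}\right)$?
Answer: $\frac{1463}{146} - \frac{i \sqrt{6}}{2} \approx 10.021 - 1.2247 i$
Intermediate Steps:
$p{\left(z \right)} = - \frac{\sqrt{2} \sqrt{z}}{2}$ ($p{\left(z \right)} = - \frac{\sqrt{z + z}}{2} = - \frac{\sqrt{2 z}}{2} = - \frac{\sqrt{2} \sqrt{z}}{2}$)
$X{\left(P \right)} = - \frac{11 \left(13 + P\right)}{P}$
$p{\left(\left(g{\left(-2 \right)} - 7\right) 1 \right)} - X{\left(-146 \right)} = - \frac{\sqrt{2} \sqrt{\left(\left(-2\right)^{2} - 7\right) 1}}{2} - \left(-11 - \frac{143}{-146}\right) = - \frac{\sqrt{2} \sqrt{\left(4 - 7\right) 1}}{2} - \left(-11 - - \frac{143}{146}\right) = - \frac{\sqrt{2} \sqrt{\left(-3\right) 1}}{2} - \left(-11 + \frac{143}{146}\right) = - \frac{\sqrt{2} \sqrt{-3}}{2} - - \frac{1463}{146} = - \frac{\sqrt{2} i \sqrt{3}}{2} + \frac{1463}{146} = - \frac{i \sqrt{6}}{2} + \frac{1463}{146} = \frac{1463}{146} - \frac{i \sqrt{6}}{2}$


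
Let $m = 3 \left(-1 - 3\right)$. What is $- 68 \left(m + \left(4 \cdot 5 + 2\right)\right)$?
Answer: $-680$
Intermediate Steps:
$m = -12$ ($m = 3 \left(-4\right) = -12$)
$- 68 \left(m + \left(4 \cdot 5 + 2\right)\right) = - 68 \left(-12 + \left(4 \cdot 5 + 2\right)\right) = - 68 \left(-12 + \left(20 + 2\right)\right) = - 68 \left(-12 + 22\right) = \left(-68\right) 10 = -680$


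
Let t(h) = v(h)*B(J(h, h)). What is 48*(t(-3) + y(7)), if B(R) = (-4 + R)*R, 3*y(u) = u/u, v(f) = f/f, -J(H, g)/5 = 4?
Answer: 23056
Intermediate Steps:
J(H, g) = -20 (J(H, g) = -5*4 = -20)
v(f) = 1
y(u) = 1/3 (y(u) = (u/u)/3 = (1/3)*1 = 1/3)
B(R) = R*(-4 + R)
t(h) = 480 (t(h) = 1*(-20*(-4 - 20)) = 1*(-20*(-24)) = 1*480 = 480)
48*(t(-3) + y(7)) = 48*(480 + 1/3) = 48*(1441/3) = 23056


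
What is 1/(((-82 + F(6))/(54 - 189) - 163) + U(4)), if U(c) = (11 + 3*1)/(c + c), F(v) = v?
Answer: -540/86771 ≈ -0.0062233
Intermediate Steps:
U(c) = 7/c (U(c) = (11 + 3)/((2*c)) = 14*(1/(2*c)) = 7/c)
1/(((-82 + F(6))/(54 - 189) - 163) + U(4)) = 1/(((-82 + 6)/(54 - 189) - 163) + 7/4) = 1/((-76/(-135) - 163) + 7*(¼)) = 1/((-76*(-1/135) - 163) + 7/4) = 1/((76/135 - 163) + 7/4) = 1/(-21929/135 + 7/4) = 1/(-86771/540) = -540/86771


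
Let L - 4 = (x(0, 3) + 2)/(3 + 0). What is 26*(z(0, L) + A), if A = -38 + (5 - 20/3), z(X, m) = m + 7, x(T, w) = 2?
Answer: -2132/3 ≈ -710.67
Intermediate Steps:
L = 16/3 (L = 4 + (2 + 2)/(3 + 0) = 4 + 4/3 = 16/3 ≈ 5.3333)
z(X, m) = 7 + m
A = -119/3 (A = -38 + (5 - 20/3) = -38 - 5/3 = -119/3 ≈ -39.667)
26*(z(0, L) + A) = 26*((7 + 16/3) - 119/3) = 26*(37/3 - 119/3) = 26*(-82/3) = -2132/3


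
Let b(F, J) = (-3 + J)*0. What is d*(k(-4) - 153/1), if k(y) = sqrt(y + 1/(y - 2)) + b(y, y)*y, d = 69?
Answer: -10557 + 115*I*sqrt(6)/2 ≈ -10557.0 + 140.85*I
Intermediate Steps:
b(F, J) = 0
k(y) = sqrt(y + 1/(-2 + y)) (k(y) = sqrt(y + 1/(y - 2)) + 0*y = sqrt(y + 1/(-2 + y)) + 0 = sqrt(y + 1/(-2 + y)))
d*(k(-4) - 153/1) = 69*(sqrt((1 - 4*(-2 - 4))/(-2 - 4)) - 153/1) = 69*(sqrt((1 - 4*(-6))/(-6)) - 153*1) = 69*(sqrt(-(1 + 24)/6) - 153) = 69*(sqrt(-1/6*25) - 153) = 69*(sqrt(-25/6) - 153) = 69*(5*I*sqrt(6)/6 - 153) = 69*(-153 + 5*I*sqrt(6)/6) = -10557 + 115*I*sqrt(6)/2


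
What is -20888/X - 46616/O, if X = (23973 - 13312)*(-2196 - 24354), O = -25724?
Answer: 3993697078/2203742925 ≈ 1.8122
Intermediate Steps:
X = -283049550 (X = 10661*(-26550) = -283049550)
-20888/X - 46616/O = -20888/(-283049550) - 46616/(-25724) = -20888*(-1/283049550) - 46616*(-1/25724) = 1492/20217825 + 11654/6431 = 3993697078/2203742925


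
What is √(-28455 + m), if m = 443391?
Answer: 6*√11526 ≈ 644.16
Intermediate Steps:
√(-28455 + m) = √(-28455 + 443391) = √414936 = 6*√11526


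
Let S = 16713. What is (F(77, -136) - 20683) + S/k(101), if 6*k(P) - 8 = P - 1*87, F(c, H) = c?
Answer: -176527/11 ≈ -16048.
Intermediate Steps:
k(P) = -79/6 + P/6 (k(P) = 4/3 + (P - 1*87)/6 = 4/3 + (P - 87)/6 = 4/3 + (-87 + P)/6 = 4/3 + (-29/2 + P/6) = -79/6 + P/6)
(F(77, -136) - 20683) + S/k(101) = (77 - 20683) + 16713/(-79/6 + (⅙)*101) = -20606 + 16713/(-79/6 + 101/6) = -20606 + 16713/(11/3) = -20606 + 16713*(3/11) = -20606 + 50139/11 = -176527/11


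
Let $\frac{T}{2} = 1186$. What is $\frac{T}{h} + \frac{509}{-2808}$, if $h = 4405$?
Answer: $\frac{4418431}{12369240} \approx 0.35721$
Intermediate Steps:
$T = 2372$ ($T = 2 \cdot 1186 = 2372$)
$\frac{T}{h} + \frac{509}{-2808} = \frac{2372}{4405} + \frac{509}{-2808} = 2372 \cdot \frac{1}{4405} + 509 \left(- \frac{1}{2808}\right) = \frac{2372}{4405} - \frac{509}{2808} = \frac{4418431}{12369240}$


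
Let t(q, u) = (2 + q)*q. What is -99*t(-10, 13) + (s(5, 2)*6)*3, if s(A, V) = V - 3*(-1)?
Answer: -7830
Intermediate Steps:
t(q, u) = q*(2 + q)
s(A, V) = 3 + V (s(A, V) = V - 1*(-3) = V + 3 = 3 + V)
-99*t(-10, 13) + (s(5, 2)*6)*3 = -(-990)*(2 - 10) + ((3 + 2)*6)*3 = -(-990)*(-8) + (5*6)*3 = -99*80 + 30*3 = -7920 + 90 = -7830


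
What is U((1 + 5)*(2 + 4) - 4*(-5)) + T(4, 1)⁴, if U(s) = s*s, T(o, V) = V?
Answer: 3137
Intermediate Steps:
U(s) = s²
U((1 + 5)*(2 + 4) - 4*(-5)) + T(4, 1)⁴ = ((1 + 5)*(2 + 4) - 4*(-5))² + 1⁴ = (6*6 + 20)² + 1 = (36 + 20)² + 1 = 56² + 1 = 3136 + 1 = 3137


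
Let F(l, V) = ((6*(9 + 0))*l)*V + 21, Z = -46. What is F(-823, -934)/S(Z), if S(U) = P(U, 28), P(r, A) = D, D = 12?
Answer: 13836283/4 ≈ 3.4591e+6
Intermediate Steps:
P(r, A) = 12
S(U) = 12
F(l, V) = 21 + 54*V*l (F(l, V) = ((6*9)*l)*V + 21 = (54*l)*V + 21 = 54*V*l + 21 = 21 + 54*V*l)
F(-823, -934)/S(Z) = (21 + 54*(-934)*(-823))/12 = (21 + 41508828)*(1/12) = 41508849*(1/12) = 13836283/4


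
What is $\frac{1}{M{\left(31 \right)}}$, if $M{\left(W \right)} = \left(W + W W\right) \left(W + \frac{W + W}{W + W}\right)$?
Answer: $\frac{1}{31744} \approx 3.1502 \cdot 10^{-5}$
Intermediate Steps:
$M{\left(W \right)} = \left(1 + W\right) \left(W + W^{2}\right)$ ($M{\left(W \right)} = \left(W + W^{2}\right) \left(W + \frac{2 W}{2 W}\right) = \left(W + W^{2}\right) \left(W + 2 W \frac{1}{2 W}\right) = \left(W + W^{2}\right) \left(W + 1\right) = \left(W + W^{2}\right) \left(1 + W\right) = \left(1 + W\right) \left(W + W^{2}\right)$)
$\frac{1}{M{\left(31 \right)}} = \frac{1}{31 \left(1 + 31^{2} + 2 \cdot 31\right)} = \frac{1}{31 \left(1 + 961 + 62\right)} = \frac{1}{31 \cdot 1024} = \frac{1}{31744}$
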